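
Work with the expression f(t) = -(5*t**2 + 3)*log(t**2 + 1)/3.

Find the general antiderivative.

F(t) = -(15*t**3*log(t**2 + 1) - 10*t**3 + 27*t*log(t**2 + 1) - 24*t + 24*atan(t))/27 + C

Since d/dt undoes antidifferentiation here, F'(t) = f(t) is required of F(t).
Check: d/dt[-(15*t**3*log(t**2 + 1) - 10*t**3 + 27*t*log(t**2 + 1) - 24*t + 24*atan(t))/27] = -5*t**2*log(t**2 + 1)/3 - log(t**2 + 1), which equals f(t).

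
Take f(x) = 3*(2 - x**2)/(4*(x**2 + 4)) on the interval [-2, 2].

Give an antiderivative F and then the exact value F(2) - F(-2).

A first test for any F(x): its x-derivative must equal f(x) identically.
F(x) = 3*(-x + 3*atan(x/2))/4 is an antiderivative of f.
Check: d/dx[3*(-x + 3*atan(x/2))/4] = (6 - 3*x**2)/(4*x**2 + 16), which equals f(x).
F(2) = -3/2 + 9*pi/16; F(-2) = 3/2 - 9*pi/16.
Integral = F(2) - F(-2) = -3 + 9*pi/8.

Antiderivative: F(x) = 3*(-x + 3*atan(x/2))/4; value = -3 + 9*pi/8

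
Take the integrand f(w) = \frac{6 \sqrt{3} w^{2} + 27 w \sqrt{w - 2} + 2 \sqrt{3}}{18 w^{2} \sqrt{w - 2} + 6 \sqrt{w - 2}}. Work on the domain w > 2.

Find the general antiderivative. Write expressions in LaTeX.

Recover f(w) by differentiating a candidate F(w); any mismatch rules it out.
Check: d/dw[\frac{8 \sqrt{3} \sqrt{w - 2} + 9 \log{\left(4 w^{2} + \frac{4}{3} \right)}}{12}] = \frac{6 \sqrt{3} w^{2} + 27 w \sqrt{w - 2} + 2 \sqrt{3}}{18 w^{2} \sqrt{w - 2} + 6 \sqrt{w - 2}} = f(w).

F(w) = \frac{8 \sqrt{3} \sqrt{w - 2} + 9 \log{\left(4 w^{2} + \frac{4}{3} \right)}}{12} + C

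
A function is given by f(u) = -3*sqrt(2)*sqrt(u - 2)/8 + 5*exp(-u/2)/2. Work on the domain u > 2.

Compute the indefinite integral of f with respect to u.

F(u) = -u*sqrt(u/2 - 1)/2 + sqrt(u/2 - 1) - 5*exp(-u/2) + C

Integrate term by term and add the pieces.
Check: d/du[-u*sqrt(u/2 - 1)/2 + sqrt(u/2 - 1) - 5*exp(-u/2)] = sqrt(2)*(-3*u*exp(u/2) + 10*sqrt(2)*sqrt(u - 2) + 6*exp(u/2))*exp(-u/2)/(8*sqrt(u - 2)), which equals f(u).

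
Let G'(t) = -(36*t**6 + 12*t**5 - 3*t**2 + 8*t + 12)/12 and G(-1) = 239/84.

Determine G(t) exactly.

G(t) = -3*t**7/7 - t**6/6 + t**3/12 - t**2/3 - t + 2

Recover the given G'(t) by differentiating a candidate G(t); any mismatch rules it out.
A general antiderivative is -3*t**7/7 - t**6/6 + t**3/12 - t**2/3 - t + C.
The condition gives C = 239/84 - (71/84) = 2.
So G(t) = -3*t**7/7 - t**6/6 + t**3/12 - t**2/3 - t + 2.
Check: d/dt[-3*t**7/7 - t**6/6 + t**3/12 - t**2/3 - t + 2] = -3*t**6 - t**5 + t**2/4 - 2*t/3 - 1, which equals G'(t).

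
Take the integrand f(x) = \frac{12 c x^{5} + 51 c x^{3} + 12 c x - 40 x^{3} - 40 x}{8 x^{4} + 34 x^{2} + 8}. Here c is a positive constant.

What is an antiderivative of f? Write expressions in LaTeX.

An antiderivative F(x) passes only if d/dx[F] lands on f(x) exactly.
Check: d/dx[\frac{3 c x^{2} - 8 \log{\left(\frac{x^{2}}{2} + 2 \right)} - 2 \log{\left(4 x^{2} + 1 \right)}}{4}] = \frac{12 c x^{5} + 51 c x^{3} + 12 c x - 40 x^{3} - 40 x}{8 x^{4} + 34 x^{2} + 8} = f(x).

An antiderivative is F(x) = \frac{3 c x^{2} - 8 \log{\left(\frac{x^{2}}{2} + 2 \right)} - 2 \log{\left(4 x^{2} + 1 \right)}}{4}.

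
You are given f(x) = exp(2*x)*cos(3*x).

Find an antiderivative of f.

An antiderivative is F(x) = (3*sin(3*x) + 2*cos(3*x))*exp(2*x)/13.

Check any antiderivative F(x) by computing F'(x) and comparing it with f(x).
Check: d/dx[(3*sin(3*x) + 2*cos(3*x))*exp(2*x)/13] = exp(2*x)*cos(3*x) = f(x).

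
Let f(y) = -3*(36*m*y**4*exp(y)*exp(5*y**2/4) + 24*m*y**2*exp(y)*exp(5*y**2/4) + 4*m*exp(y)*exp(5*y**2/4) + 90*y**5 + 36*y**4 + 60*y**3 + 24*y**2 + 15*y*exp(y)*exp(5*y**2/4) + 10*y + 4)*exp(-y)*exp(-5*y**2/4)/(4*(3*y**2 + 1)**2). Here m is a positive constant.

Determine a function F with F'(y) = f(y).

An antiderivative is F(y) = -3*m*y + 3*exp(-y)*exp(-5*y**2/4) + 5/(8*y**2 + 8/3).

Whatever form F(y) takes, F'(y) = f(y) is non-negotiable.
Check: d/dy[-3*m*y + 3*exp(-y)*exp(-5*y**2/4) + 5/(8*y**2 + 8/3)] = (-108*m*y**4*exp(y)*exp(5*y**2/4) - 72*m*y**2*exp(y)*exp(5*y**2/4) - 12*m*exp(y)*exp(5*y**2/4) - 270*y**5 - 108*y**4 - 180*y**3 - 72*y**2 - 45*y*exp(y)*exp(5*y**2/4) - 30*y - 12)/(36*y**4*exp(y)*exp(5*y**2/4) + 24*y**2*exp(y)*exp(5*y**2/4) + 4*exp(y)*exp(5*y**2/4)), which equals f(y).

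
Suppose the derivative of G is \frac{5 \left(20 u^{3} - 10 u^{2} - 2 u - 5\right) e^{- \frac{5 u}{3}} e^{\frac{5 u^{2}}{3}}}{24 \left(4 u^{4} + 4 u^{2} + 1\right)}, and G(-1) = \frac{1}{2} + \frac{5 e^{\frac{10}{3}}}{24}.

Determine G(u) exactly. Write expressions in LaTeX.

G(u) = \frac{8 u^{2} + 5 e^{\frac{5 u^{2}}{3} - \frac{5 u}{3}} + 4}{8 \left(2 u^{2} + 1\right)}

G'(u) has the shape v'r + vr' for v = \frac{5}{8 \left(2 u^{2} + 1\right)} and r = e^{\frac{5 u^{2}}{3} - \frac{5 u}{3}} — it is the derivative of the product v*r.
A general antiderivative is \frac{5 e^{\frac{5 u^{2}}{3} - \frac{5 u}{3}}}{8 \left(2 u^{2} + 1\right)} + C.
The condition gives C = \frac{1}{2} + \frac{5 e^{\frac{10}{3}}}{24} - (\frac{5 e^{\frac{10}{3}}}{24}) = \frac{1}{2}.
So G(u) = \frac{8 u^{2} + 5 e^{\frac{5 u^{2}}{3} - \frac{5 u}{3}} + 4}{8 \left(2 u^{2} + 1\right)}.
Check: d/du[\frac{8 u^{2} + 5 e^{\frac{5 u^{2}}{3} - \frac{5 u}{3}} + 4}{8 \left(2 u^{2} + 1\right)}] = \frac{100 u^{3} e^{- \frac{5 u}{3}} e^{\frac{5 u^{2}}{3}} - 50 u^{2} e^{- \frac{5 u}{3}} e^{\frac{5 u^{2}}{3}} - 10 u e^{- \frac{5 u}{3}} e^{\frac{5 u^{2}}{3}} - 25 e^{- \frac{5 u}{3}} e^{\frac{5 u^{2}}{3}}}{96 u^{4} + 96 u^{2} + 24}, which equals G'(u).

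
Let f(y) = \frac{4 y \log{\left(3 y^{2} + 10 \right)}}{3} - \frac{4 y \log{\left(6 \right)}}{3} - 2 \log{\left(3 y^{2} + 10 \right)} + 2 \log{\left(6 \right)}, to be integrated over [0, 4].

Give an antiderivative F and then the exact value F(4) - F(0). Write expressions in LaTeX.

Antiderivative: F(y) = \frac{2 \left(3 y^{2} \log{\left(\frac{y^{2}}{2} + \frac{5}{3} \right)} - 3 y^{2} - 9 y \log{\left(\frac{y^{2}}{2} + \frac{5}{3} \right)} + 18 y + 10 \log{\left(y^{2} + \frac{10}{3} \right)} - 6 \sqrt{30} \operatorname{atan}{\left(\frac{\sqrt{30} y}{10} \right)}\right)}{9}; value = - \frac{4 \sqrt{30} \operatorname{atan}{\left(\frac{2 \sqrt{30}}{5} \right)}}{3} - \frac{20 \log{\left(\frac{10}{3} \right)}}{9} + \frac{16}{3} + \frac{8 \log{\left(\frac{29}{3} \right)}}{3} + \frac{20 \log{\left(\frac{58}{3} \right)}}{9}

Integrate term by term and add the pieces.
F(y) = \frac{2 \left(3 y^{2} \log{\left(\frac{y^{2}}{2} + \frac{5}{3} \right)} - 3 y^{2} - 9 y \log{\left(\frac{y^{2}}{2} + \frac{5}{3} \right)} + 18 y + 10 \log{\left(y^{2} + \frac{10}{3} \right)} - 6 \sqrt{30} \operatorname{atan}{\left(\frac{\sqrt{30} y}{10} \right)}\right)}{9} is an antiderivative of f.
Check: d/dy[\frac{2 \left(3 y^{2} \log{\left(\frac{y^{2}}{2} + \frac{5}{3} \right)} - 3 y^{2} - 9 y \log{\left(\frac{y^{2}}{2} + \frac{5}{3} \right)} + 18 y + 10 \log{\left(y^{2} + \frac{10}{3} \right)} - 6 \sqrt{30} \operatorname{atan}{\left(\frac{\sqrt{30} y}{10} \right)}\right)}{9}] = \frac{4 y \log{\left(3 y^{2} + 10 \right)}}{3} - \frac{4 y \log{\left(6 \right)}}{3} - 2 \log{\left(3 y^{2} + 10 \right)} + 2 \log{\left(6 \right)} = f(y).
F(4) = - \frac{4 \sqrt{30} \operatorname{atan}{\left(\frac{2 \sqrt{30}}{5} \right)}}{3} + \frac{16}{3} + \frac{8 \log{\left(\frac{29}{3} \right)}}{3} + \frac{20 \log{\left(\frac{58}{3} \right)}}{9}; F(0) = \frac{20 \log{\left(\frac{10}{3} \right)}}{9}.
Integral = F(4) - F(0) = - \frac{4 \sqrt{30} \operatorname{atan}{\left(\frac{2 \sqrt{30}}{5} \right)}}{3} - \frac{20 \log{\left(\frac{10}{3} \right)}}{9} + \frac{16}{3} + \frac{8 \log{\left(\frac{29}{3} \right)}}{3} + \frac{20 \log{\left(\frac{58}{3} \right)}}{9}.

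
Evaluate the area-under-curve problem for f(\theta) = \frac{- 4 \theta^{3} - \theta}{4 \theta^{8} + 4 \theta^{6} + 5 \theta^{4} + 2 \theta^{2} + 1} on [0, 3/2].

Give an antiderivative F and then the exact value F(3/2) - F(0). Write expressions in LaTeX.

Antiderivative: F(\theta) = \frac{1}{2 \left(2 \theta^{4} + \theta^{2} + 1\right)}; value = - \frac{99}{214}

The substitution u = 2 \theta^{4} + \theta^{2} + 1 works: f is exactly (dF/du)*(du/d\theta) for that inner function.
F(\theta) = \frac{1}{2 \left(2 \theta^{4} + \theta^{2} + 1\right)} is an antiderivative of f.
Check: d/d\theta[\frac{1}{2 \left(2 \theta^{4} + \theta^{2} + 1\right)}] = \frac{- 4 \theta^{3} - \theta}{4 \theta^{8} + 4 \theta^{6} + 5 \theta^{4} + 2 \theta^{2} + 1} = f(\theta).
F(3/2) = \frac{4}{107}; F(0) = \frac{1}{2}.
Integral = F(3/2) - F(0) = - \frac{99}{214}.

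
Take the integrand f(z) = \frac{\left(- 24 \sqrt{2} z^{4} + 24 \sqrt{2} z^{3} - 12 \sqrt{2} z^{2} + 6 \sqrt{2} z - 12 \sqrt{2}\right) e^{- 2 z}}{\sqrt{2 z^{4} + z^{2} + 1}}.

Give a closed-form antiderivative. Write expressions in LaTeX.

An antiderivative is F(z) = 6 \sqrt{2} \sqrt{2 z^{4} + z^{2} + 1} e^{- 2 z}.

Recognize the product-rule pattern: f = u'v + uv' with u = 12 \sqrt{z^{4} + \frac{z^{2}}{2} + \frac{1}{2}}, v = e^{- 2 z}, so integration by parts undoes it.
Check: d/dz[6 \sqrt{2} \sqrt{2 z^{4} + z^{2} + 1} e^{- 2 z}] = \frac{\left(- 24 \sqrt{2} z^{4} + 24 \sqrt{2} z^{3} - 12 \sqrt{2} z^{2} + 6 \sqrt{2} z - 12 \sqrt{2}\right) e^{- 2 z}}{\sqrt{2 z^{4} + z^{2} + 1}} = f(z).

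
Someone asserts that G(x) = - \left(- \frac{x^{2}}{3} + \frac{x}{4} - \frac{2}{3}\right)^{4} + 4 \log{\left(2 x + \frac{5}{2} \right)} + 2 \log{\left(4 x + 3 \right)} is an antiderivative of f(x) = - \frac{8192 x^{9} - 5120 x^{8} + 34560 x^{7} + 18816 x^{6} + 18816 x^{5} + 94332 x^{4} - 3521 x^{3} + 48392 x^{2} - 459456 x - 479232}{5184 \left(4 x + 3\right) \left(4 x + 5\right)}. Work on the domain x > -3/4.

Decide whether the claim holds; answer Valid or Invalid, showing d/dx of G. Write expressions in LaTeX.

d/dx[G] = \frac{- 8192 x^{9} + 5120 x^{8} - 34560 x^{7} - 18816 x^{6} - 18816 x^{5} - 94332 x^{4} + 3521 x^{3} - 48392 x^{2} + 459456 x + 479232}{82944 x^{2} + 165888 x + 77760}
This equals f(x) exactly, so the claim holds.

Valid: G'(x) = f(x).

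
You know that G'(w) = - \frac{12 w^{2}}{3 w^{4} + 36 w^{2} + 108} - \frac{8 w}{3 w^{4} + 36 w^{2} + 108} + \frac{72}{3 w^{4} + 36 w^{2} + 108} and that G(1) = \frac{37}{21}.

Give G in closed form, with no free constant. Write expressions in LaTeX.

G'(w) has the shape u'v + uv' for u = \frac{1}{\frac{w^{2}}{2} + 3} and v = 2 w + \frac{2}{3} — it is the derivative of the product u*v.
A general antiderivative is \frac{2 w + \frac{2}{3}}{\frac{w^{2}}{2} + 3} + C.
The condition gives C = \frac{37}{21} - (\frac{16}{21}) = 1.
So G(w) = \frac{2 w}{\frac{w^{2}}{2} + 3} + 1 + \frac{2}{\frac{3 w^{2}}{2} + 9}.
Check: d/dw[\frac{2 w}{\frac{w^{2}}{2} + 3} + 1 + \frac{2}{\frac{3 w^{2}}{2} + 9}] = \frac{- 12 w^{2} - 8 w + 72}{3 w^{4} + 36 w^{2} + 108}, which equals G'(w).

G(w) = \frac{2 w}{\frac{w^{2}}{2} + 3} + 1 + \frac{2}{\frac{3 w^{2}}{2} + 9}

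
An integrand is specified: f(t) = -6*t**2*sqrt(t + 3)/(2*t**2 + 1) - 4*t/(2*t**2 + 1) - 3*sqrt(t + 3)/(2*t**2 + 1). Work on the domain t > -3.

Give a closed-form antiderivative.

Integrate term by term and add the pieces.
Check: d/dt[-2*t*sqrt(t + 3) - 6*sqrt(t + 3) - log(2*t**2 + 1)] = (-6*t**3 - 18*t**2 - 4*t*sqrt(t + 3) - 3*t - 9)/(2*t**2*sqrt(t + 3) + sqrt(t + 3)), which equals f(t).

An antiderivative is F(t) = -2*t*sqrt(t + 3) - 6*sqrt(t + 3) - log(2*t**2 + 1).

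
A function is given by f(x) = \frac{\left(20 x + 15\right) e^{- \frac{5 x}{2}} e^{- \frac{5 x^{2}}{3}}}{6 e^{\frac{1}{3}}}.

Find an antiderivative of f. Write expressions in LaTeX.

f matches the chain-rule pattern g'(h)*h' with inner function h(x) = - \frac{5 x^{2}}{3} - \frac{5 x}{2} - \frac{1}{3}; substituting u = h(x) collapses the integral.
Check: d/dx[- e^{- \frac{5 x^{2}}{3} - \frac{5 x}{2} - \frac{1}{3}}] = \frac{\left(20 x + 15\right) e^{- \frac{5 x}{2}} e^{- \frac{5 x^{2}}{3}}}{6 e^{\frac{1}{3}}} = f(x).

An antiderivative is F(x) = - e^{- \frac{5 x^{2}}{3} - \frac{5 x}{2} - \frac{1}{3}}.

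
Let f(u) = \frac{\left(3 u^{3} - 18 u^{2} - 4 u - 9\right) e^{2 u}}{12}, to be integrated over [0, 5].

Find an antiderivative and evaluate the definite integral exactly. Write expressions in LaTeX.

Antiderivative: F(u) = \frac{\left(12 u^{3} - 90 u^{2} + 74 u - 73\right) e^{2 u}}{96}; value = \frac{73}{96} - \frac{151 e^{10}}{32}

f has the shape v'r + vr' for v = \frac{u^{3}}{8} - \frac{15 u^{2}}{16} + \frac{37 u}{48} - \frac{73}{96} and r = e^{2 u} — it is the derivative of the product v*r.
F(u) = \frac{\left(12 u^{3} - 90 u^{2} + 74 u - 73\right) e^{2 u}}{96} is an antiderivative of f.
Check: d/du[\frac{\left(12 u^{3} - 90 u^{2} + 74 u - 73\right) e^{2 u}}{96}] = \frac{u^{3} e^{2 u}}{4} - \frac{3 u^{2} e^{2 u}}{2} - \frac{u e^{2 u}}{3} - \frac{3 e^{2 u}}{4}, which equals f(u).
F(5) = - \frac{151 e^{10}}{32}; F(0) = - \frac{73}{96}.
Integral = F(5) - F(0) = \frac{73}{96} - \frac{151 e^{10}}{32}.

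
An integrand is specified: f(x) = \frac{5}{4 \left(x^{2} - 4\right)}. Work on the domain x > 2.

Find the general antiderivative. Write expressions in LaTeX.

F(x) = \frac{5 \log{\left(x - 2 \right)}}{16} - \frac{5 \log{\left(x + 2 \right)}}{16} + C

Factor the denominator (4 \left(x - 2\right) \left(x + 2\right)) and decompose: f = - \frac{5}{16 \left(x + 2\right)} + \frac{5}{16 \left(x - 2\right)}; each piece integrates to a log, atan, or power term.
Check: d/dx[\frac{5 \log{\left(x - 2 \right)}}{16} - \frac{5 \log{\left(x + 2 \right)}}{16}] = \frac{5}{4 x^{2} - 16}, which equals f(x).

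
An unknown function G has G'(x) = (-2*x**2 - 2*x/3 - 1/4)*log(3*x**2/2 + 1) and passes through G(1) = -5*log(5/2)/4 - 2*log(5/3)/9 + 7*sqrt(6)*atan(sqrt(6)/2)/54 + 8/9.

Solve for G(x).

A first test for any G(x): its x-derivative must equal the given G'(x).
A general antiderivative is 4*x**3/9 + x**2/3 - 7*x/18 + (-2*x**3/3 - x**2/3 - x/4)*log(3*x**2/2 + 1) - 2*log(x**2 + 2/3)/9 + 7*sqrt(6)*atan(sqrt(6)*x/2)/54 + C.
The condition gives C = -5*log(5/2)/4 - 2*log(5/3)/9 + 7*sqrt(6)*atan(sqrt(6)/2)/54 + 8/9 - (-5*log(5/2)/4 - 2*log(5/3)/9 + 7*sqrt(6)*atan(sqrt(6)/2)/54 + 7/18) = 1/2.
So G(x) = 4*x**3/9 + x**2/3 - 7*x/18 + (-2*x**3/3 - x**2/3 - x/4)*log(3*x**2/2 + 1) - 2*log(x**2 + 2/3)/9 + 7*sqrt(6)*atan(sqrt(6)*x/2)/54 + 1/2.
Check: d/dx[4*x**3/9 + x**2/3 - 7*x/18 + (-2*x**3/3 - x**2/3 - x/4)*log(3*x**2/2 + 1) - 2*log(x**2 + 2/3)/9 + 7*sqrt(6)*atan(sqrt(6)*x/2)/54 + 1/2] = -2*x**2*log(3*x**2/2 + 1) - 2*x*log(3*x**2/2 + 1)/3 - log(3*x**2/2 + 1)/4, which equals G'(x).

G(x) = 4*x**3/9 + x**2/3 - 7*x/18 + (-2*x**3/3 - x**2/3 - x/4)*log(3*x**2/2 + 1) - 2*log(x**2 + 2/3)/9 + 7*sqrt(6)*atan(sqrt(6)*x/2)/54 + 1/2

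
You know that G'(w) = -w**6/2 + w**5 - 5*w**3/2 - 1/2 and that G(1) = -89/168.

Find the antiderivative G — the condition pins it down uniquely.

The integrand splits into summands that can be handled one at a time.
A general antiderivative is -w**7/14 + w**6/6 - 5*w**4/8 - w/2 + C.
The condition gives C = -89/168 - (-173/168) = 1/2.
So G(w) = -w**7/14 + w**6/6 - 5*w**4/8 - w/2 + 1/2.
Check: d/dw[-w**7/14 + w**6/6 - 5*w**4/8 - w/2 + 1/2] = -w**6/2 + w**5 - 5*w**3/2 - 1/2 = G'(w).

G(w) = -w**7/14 + w**6/6 - 5*w**4/8 - w/2 + 1/2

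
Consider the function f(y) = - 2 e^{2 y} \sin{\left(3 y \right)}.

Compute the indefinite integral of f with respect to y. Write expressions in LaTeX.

Check any antiderivative F(y) by computing F'(y) and comparing it with f(y).
Check: d/dy[\frac{2 \left(- 2 \sin{\left(3 y \right)} + 3 \cos{\left(3 y \right)}\right) e^{2 y}}{13}] = - 2 e^{2 y} \sin{\left(3 y \right)} = f(y).

F(y) = \frac{2 \left(- 2 \sin{\left(3 y \right)} + 3 \cos{\left(3 y \right)}\right) e^{2 y}}{13} + C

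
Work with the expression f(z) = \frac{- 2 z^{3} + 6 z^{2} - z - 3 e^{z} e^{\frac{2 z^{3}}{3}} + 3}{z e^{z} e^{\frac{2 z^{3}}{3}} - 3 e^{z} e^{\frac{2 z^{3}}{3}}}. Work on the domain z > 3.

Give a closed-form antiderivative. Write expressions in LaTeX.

An antiderivative is F(z) = - 3 \log{\left(z - 3 \right)} + e^{- z} e^{- \frac{2 z^{3}}{3}}.

An antiderivative F(z) passes only if d/dz[F] lands on f(z) exactly.
Check: d/dz[- 3 \log{\left(z - 3 \right)} + e^{- z} e^{- \frac{2 z^{3}}{3}}] = \frac{- 2 z^{3} + 6 z^{2} - z - 3 e^{z} e^{\frac{2 z^{3}}{3}} + 3}{z e^{z} e^{\frac{2 z^{3}}{3}} - 3 e^{z} e^{\frac{2 z^{3}}{3}}} = f(z).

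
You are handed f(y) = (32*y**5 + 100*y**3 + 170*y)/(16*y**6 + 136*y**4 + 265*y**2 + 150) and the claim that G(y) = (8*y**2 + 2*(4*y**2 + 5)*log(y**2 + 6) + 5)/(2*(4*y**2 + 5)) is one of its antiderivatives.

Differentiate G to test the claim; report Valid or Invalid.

d/dy[G] = (32*y**5 + 100*y**3 + 170*y)/(16*y**6 + 136*y**4 + 265*y**2 + 150)
This equals f(y) exactly, so the claim holds.

Valid - the claim checks out under differentiation.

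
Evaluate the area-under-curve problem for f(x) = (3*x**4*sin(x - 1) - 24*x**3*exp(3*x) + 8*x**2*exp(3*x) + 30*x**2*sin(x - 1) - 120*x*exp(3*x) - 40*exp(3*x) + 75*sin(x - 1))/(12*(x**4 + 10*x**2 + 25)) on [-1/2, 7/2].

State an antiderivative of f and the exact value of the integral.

A first test for any F(x): its x-derivative must equal f(x) identically.
F(x) = -(3*x**2*cos(x - 1) + 8*x*exp(3*x) + 15*cos(x - 1))/(12*(x**2 + 5)) is an antiderivative of f.
Check: d/dx[-(3*x**2*cos(x - 1) + 8*x*exp(3*x) + 15*cos(x - 1))/(12*(x**2 + 5))] = (3*x**4*sin(x - 1) - 24*x**3*exp(3*x) + 8*x**2*exp(3*x) + 30*x**2*sin(x - 1) - 120*x*exp(3*x) - 40*exp(3*x) + 75*sin(x - 1))/(12*x**4 + 120*x**2 + 300), which equals f(x).
F(7/2) = -28*exp(21/2)/207 - cos(5/2)/4; F(-1/2) = -cos(3/2)/4 + 4*exp(-3/2)/63.
Integral = F(7/2) - F(-1/2) = -28*exp(21/2)/207 - 4*exp(-3/2)/63 + cos(3/2)/4 - cos(5/2)/4.

Antiderivative: F(x) = -(3*x**2*cos(x - 1) + 8*x*exp(3*x) + 15*cos(x - 1))/(12*(x**2 + 5)); value = -28*exp(21/2)/207 - 4*exp(-3/2)/63 + cos(3/2)/4 - cos(5/2)/4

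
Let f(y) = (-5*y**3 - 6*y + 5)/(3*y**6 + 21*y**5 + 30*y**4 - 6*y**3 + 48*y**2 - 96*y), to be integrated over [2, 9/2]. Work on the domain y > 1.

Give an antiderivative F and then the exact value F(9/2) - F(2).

Antiderivative: F(y) = -5*log(y)/96 - 2*log(y - 1)/75 + 11909*log(y + 4)/194400 + 17*log(y**2 + 2)/1944 - 25*sqrt(2)*atan(sqrt(2)*y/2)/972 - 349/(1080*y + 4320); value = -13609*log(6)/194400 - 5*log(9/2)/96 - 25*sqrt(2)*atan(9*sqrt(2)/4)/972 - 2*log(7/2)/75 + 349/22032 + 17*log(89/4)/1944 + 25*sqrt(2)*atan(sqrt(2))/972 + 5*log(2)/96 + 11909*log(17/2)/194400

The denominator factors as 3*y*(y - 1)*(y + 4)**2*(y**2 + 2); partial fractions split f into directly integrable pieces: (17*y - 50)/(972*(y**2 + 2)) + 11909/(194400*(y + 4)) + 349/(1080*(y + 4)**2) - 2/(75*(y - 1)) - 5/(96*y).
F(y) = -5*log(y)/96 - 2*log(y - 1)/75 + 11909*log(y + 4)/194400 + 17*log(y**2 + 2)/1944 - 25*sqrt(2)*atan(sqrt(2)*y/2)/972 - 349/(1080*y + 4320) is an antiderivative of f.
Check: d/dy[-5*log(y)/96 - 2*log(y - 1)/75 + 11909*log(y + 4)/194400 + 17*log(y**2 + 2)/1944 - 25*sqrt(2)*atan(sqrt(2)*y/2)/972 - 349/(1080*y + 4320)] = (-5*y**3 - 6*y + 5)/(3*y**6 + 21*y**5 + 30*y**4 - 6*y**3 + 48*y**2 - 96*y) = f(y).
F(9/2) = -5*log(9/2)/96 - 25*sqrt(2)*atan(9*sqrt(2)/4)/972 - 349/9180 - 2*log(7/2)/75 + 17*log(89/4)/1944 + 11909*log(17/2)/194400; F(2) = -349/6480 - 5*log(2)/96 - 25*sqrt(2)*atan(sqrt(2))/972 + 13609*log(6)/194400.
Integral = F(9/2) - F(2) = -13609*log(6)/194400 - 5*log(9/2)/96 - 25*sqrt(2)*atan(9*sqrt(2)/4)/972 - 2*log(7/2)/75 + 349/22032 + 17*log(89/4)/1944 + 25*sqrt(2)*atan(sqrt(2))/972 + 5*log(2)/96 + 11909*log(17/2)/194400.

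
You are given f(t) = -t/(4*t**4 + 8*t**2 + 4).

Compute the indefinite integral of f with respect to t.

f matches the chain-rule pattern g'(h)*h' with inner function h(t) = 2*t**2 + 2; substituting u = h(t) collapses the integral.
Check: d/dt[1/(4*(2*t**2 + 2))] = -t/(4*t**4 + 8*t**2 + 4) = f(t).

F(t) = 1/(4*(2*t**2 + 2)) + C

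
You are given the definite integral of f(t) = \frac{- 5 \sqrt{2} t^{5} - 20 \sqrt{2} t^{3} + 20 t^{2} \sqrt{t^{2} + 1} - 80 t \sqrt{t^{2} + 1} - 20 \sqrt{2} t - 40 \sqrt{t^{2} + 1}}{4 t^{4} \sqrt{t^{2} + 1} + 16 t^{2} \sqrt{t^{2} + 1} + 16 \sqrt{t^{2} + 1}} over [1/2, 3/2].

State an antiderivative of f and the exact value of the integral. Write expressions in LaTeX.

Antiderivative: F(t) = \frac{5 - \frac{5 t}{2}}{\frac{t^{2}}{2} + 1} - \frac{5 \sqrt{2 t^{2} + 2}}{4}; value = - \frac{5 \sqrt{26}}{8} - \frac{140}{51} + \frac{5 \sqrt{10}}{8}

For F(t) to be correct the identity F'(t) - f(t) = 0 must hold.
F(t) = \frac{5 - \frac{5 t}{2}}{\frac{t^{2}}{2} + 1} - \frac{5 \sqrt{2 t^{2} + 2}}{4} is an antiderivative of f.
Check: d/dt[\frac{5 - \frac{5 t}{2}}{\frac{t^{2}}{2} + 1} - \frac{5 \sqrt{2 t^{2} + 2}}{4}] = \frac{- 5 \sqrt{2} t^{5} - 20 \sqrt{2} t^{3} + 20 t^{2} \sqrt{t^{2} + 1} - 80 t \sqrt{t^{2} + 1} - 20 \sqrt{2} t - 40 \sqrt{t^{2} + 1}}{4 t^{4} \sqrt{t^{2} + 1} + 16 t^{2} \sqrt{t^{2} + 1} + 16 \sqrt{t^{2} + 1}} = f(t).
F(3/2) = \frac{10}{17} - \frac{5 \sqrt{26}}{8}; F(1/2) = \frac{10}{3} - \frac{5 \sqrt{10}}{8}.
Integral = F(3/2) - F(1/2) = - \frac{5 \sqrt{26}}{8} - \frac{140}{51} + \frac{5 \sqrt{10}}{8}.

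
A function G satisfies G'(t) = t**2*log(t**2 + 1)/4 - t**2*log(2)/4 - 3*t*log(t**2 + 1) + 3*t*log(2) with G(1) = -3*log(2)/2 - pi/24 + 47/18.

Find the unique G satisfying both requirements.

The integrand splits into summands that can be handled one at a time.
A general antiderivative is -t**3/18 + 3*t**2/2 + t/6 + (t**3/12 - 3*t**2/2)*log(t**2/2 + 1/2) - 3*log(t**2 + 1)/2 - atan(t)/6 + C.
The condition gives C = -3*log(2)/2 - pi/24 + 47/18 - (-3*log(2)/2 - pi/24 + 29/18) = 1.
So G(t) = (3*t**3*log(t**2/2 + 1/2) - 2*t**3 - 54*t**2*log(t**2/2 + 1/2) + 54*t**2 + 6*t - 54*log(t**2 + 1) - 6*atan(t) + 36)/36.
Check: d/dt[(3*t**3*log(t**2/2 + 1/2) - 2*t**3 - 54*t**2*log(t**2/2 + 1/2) + 54*t**2 + 6*t - 54*log(t**2 + 1) - 6*atan(t) + 36)/36] = t**2*log(t**2 + 1)/4 - t**2*log(2)/4 - 3*t*log(t**2 + 1) + 3*t*log(2) = G'(t).

G(t) = (3*t**3*log(t**2/2 + 1/2) - 2*t**3 - 54*t**2*log(t**2/2 + 1/2) + 54*t**2 + 6*t - 54*log(t**2 + 1) - 6*atan(t) + 36)/36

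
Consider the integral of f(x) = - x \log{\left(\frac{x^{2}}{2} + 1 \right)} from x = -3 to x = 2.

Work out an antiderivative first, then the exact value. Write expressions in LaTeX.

Any candidate F(x) must reproduce f(x) exactly when differentiated.
F(x) = - \frac{x^{2} \log{\left(\frac{x^{2}}{2} + 1 \right)}}{2} + \frac{x^{2}}{2} - \log{\left(x^{2} + 2 \right)} is an antiderivative of f.
Check: d/dx[- \frac{x^{2} \log{\left(\frac{x^{2}}{2} + 1 \right)}}{2} + \frac{x^{2}}{2} - \log{\left(x^{2} + 2 \right)}] = - x \log{\left(\frac{x^{2}}{2} + 1 \right)} = f(x).
F(2) = - 2 \log{\left(3 \right)} - \log{\left(6 \right)} + 2; F(-3) = - \frac{9 \log{\left(\frac{11}{2} \right)}}{2} - \log{\left(11 \right)} + \frac{9}{2}.
Integral = F(2) - F(-3) = - \frac{5}{2} - 2 \log{\left(3 \right)} - \log{\left(6 \right)} + \log{\left(11 \right)} + \frac{9 \log{\left(\frac{11}{2} \right)}}{2}.

Antiderivative: F(x) = - \frac{x^{2} \log{\left(\frac{x^{2}}{2} + 1 \right)}}{2} + \frac{x^{2}}{2} - \log{\left(x^{2} + 2 \right)}; value = - \frac{5}{2} - 2 \log{\left(3 \right)} - \log{\left(6 \right)} + \log{\left(11 \right)} + \frac{9 \log{\left(\frac{11}{2} \right)}}{2}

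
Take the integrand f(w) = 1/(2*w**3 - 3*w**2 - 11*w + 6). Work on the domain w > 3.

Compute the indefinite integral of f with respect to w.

Factor the denominator ((w - 3)*(w + 2)*(2*w - 1)) and decompose: f = -4/(25*(2*w - 1)) + 1/(25*(w + 2)) + 1/(25*(w - 3)); each piece integrates to a log, atan, or power term.
Check: d/dw[-2*log(2*w - 1)/25 + log(w**2 - w - 6)/25] = 1/(2*w**3 - 3*w**2 - 11*w + 6) = f(w).

F(w) = -2*log(2*w - 1)/25 + log(w**2 - w - 6)/25 + C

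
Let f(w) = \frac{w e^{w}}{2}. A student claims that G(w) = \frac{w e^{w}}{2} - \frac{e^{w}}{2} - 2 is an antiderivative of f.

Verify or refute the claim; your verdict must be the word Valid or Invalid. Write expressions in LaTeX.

d/dw[G] = \frac{w e^{w}}{2}
This equals f(w) exactly, so the claim holds.

Valid: G'(w) = f(w).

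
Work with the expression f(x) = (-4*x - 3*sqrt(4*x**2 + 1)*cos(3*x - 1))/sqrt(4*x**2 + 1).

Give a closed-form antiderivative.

An antiderivative is F(x) = -sqrt(4*x**2 + 1) - sin(3*x - 1).

Recover f(x) by differentiating a candidate F(x); any mismatch rules it out.
Check: d/dx[-sqrt(4*x**2 + 1) - sin(3*x - 1)] = (-4*x - 3*sqrt(4*x**2 + 1)*cos(3*x - 1))/sqrt(4*x**2 + 1) = f(x).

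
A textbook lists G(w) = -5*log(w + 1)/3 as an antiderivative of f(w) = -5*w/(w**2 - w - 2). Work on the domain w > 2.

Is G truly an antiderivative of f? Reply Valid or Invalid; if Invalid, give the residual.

d/dw[G] = -5/(3*w + 3)
d/dw[G] - f(w) = 10/(3*w - 6) != 0.

Invalid: d/dw[G] - f = 10/(3*w - 6), which is not 0.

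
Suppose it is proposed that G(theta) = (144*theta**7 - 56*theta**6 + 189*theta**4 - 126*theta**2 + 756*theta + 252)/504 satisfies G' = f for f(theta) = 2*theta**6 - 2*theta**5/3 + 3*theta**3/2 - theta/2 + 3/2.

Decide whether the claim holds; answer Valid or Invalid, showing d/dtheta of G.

d/dtheta[G] = 2*theta**6 - 2*theta**5/3 + 3*theta**3/2 - theta/2 + 3/2
This equals f(theta) exactly, so the claim holds.

Valid - differentiating G returns exactly f.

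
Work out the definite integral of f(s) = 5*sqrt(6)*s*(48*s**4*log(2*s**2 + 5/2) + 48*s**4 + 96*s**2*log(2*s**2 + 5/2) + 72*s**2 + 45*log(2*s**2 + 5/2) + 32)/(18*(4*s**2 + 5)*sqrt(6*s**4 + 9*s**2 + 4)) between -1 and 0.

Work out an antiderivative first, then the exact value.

Antiderivative: F(s) = 5*sqrt(6)*sqrt(6*s**4 + 9*s**2 + 4)*log(2*s**2 + 5/2)/18; value = -5*sqrt(114)*log(9/2)/18 + 5*sqrt(6)*log(5/2)/9

f has the shape u'v + uv' for u = 5*sqrt(s**4 + 3*s**2/2 + 2/3)/3 and v = log(2*s**2 + 5/2) — it is the derivative of the product u*v.
F(s) = 5*sqrt(6)*sqrt(6*s**4 + 9*s**2 + 4)*log(2*s**2 + 5/2)/18 is an antiderivative of f.
Check: d/ds[5*sqrt(6)*sqrt(6*s**4 + 9*s**2 + 4)*log(2*s**2 + 5/2)/18] = (240*sqrt(6)*s**5*log(2*s**2 + 5/2) + 240*sqrt(6)*s**5 + 480*sqrt(6)*s**3*log(2*s**2 + 5/2) + 360*sqrt(6)*s**3 + 225*sqrt(6)*s*log(2*s**2 + 5/2) + 160*sqrt(6)*s)/(72*s**2*sqrt(6*s**4 + 9*s**2 + 4) + 90*sqrt(6*s**4 + 9*s**2 + 4)), which equals f(s).
F(0) = 5*sqrt(6)*log(5/2)/9; F(-1) = 5*sqrt(114)*log(9/2)/18.
Integral = F(0) - F(-1) = -5*sqrt(114)*log(9/2)/18 + 5*sqrt(6)*log(5/2)/9.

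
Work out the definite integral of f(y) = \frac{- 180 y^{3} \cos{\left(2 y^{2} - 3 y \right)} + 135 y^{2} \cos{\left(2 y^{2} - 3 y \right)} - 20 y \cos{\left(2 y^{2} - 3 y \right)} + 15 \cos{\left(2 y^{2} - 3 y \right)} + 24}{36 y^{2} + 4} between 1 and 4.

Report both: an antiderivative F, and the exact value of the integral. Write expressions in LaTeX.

Since d/dy undoes antidifferentiation here, F'(y) = f(y) is required of F(y).
F(y) = - \frac{5 \sin{\left(2 y^{2} - 3 y \right)}}{4} + 2 \operatorname{atan}{\left(3 y \right)} is an antiderivative of f.
Check: d/dy[- \frac{5 \sin{\left(2 y^{2} - 3 y \right)}}{4} + 2 \operatorname{atan}{\left(3 y \right)}] = \frac{- 180 y^{3} \cos{\left(2 y^{2} - 3 y \right)} + 135 y^{2} \cos{\left(2 y^{2} - 3 y \right)} - 20 y \cos{\left(2 y^{2} - 3 y \right)} + 15 \cos{\left(2 y^{2} - 3 y \right)} + 24}{36 y^{2} + 4} = f(y).
F(4) = - \frac{5 \sin{\left(20 \right)}}{4} + 2 \operatorname{atan}{\left(12 \right)}; F(1) = \frac{5 \sin{\left(1 \right)}}{4} + 2 \operatorname{atan}{\left(3 \right)}.
Integral = F(4) - F(1) = - 2 \operatorname{atan}{\left(3 \right)} - \frac{5 \sin{\left(20 \right)}}{4} - \frac{5 \sin{\left(1 \right)}}{4} + 2 \operatorname{atan}{\left(12 \right)}.

Antiderivative: F(y) = - \frac{5 \sin{\left(2 y^{2} - 3 y \right)}}{4} + 2 \operatorname{atan}{\left(3 y \right)}; value = - 2 \operatorname{atan}{\left(3 \right)} - \frac{5 \sin{\left(20 \right)}}{4} - \frac{5 \sin{\left(1 \right)}}{4} + 2 \operatorname{atan}{\left(12 \right)}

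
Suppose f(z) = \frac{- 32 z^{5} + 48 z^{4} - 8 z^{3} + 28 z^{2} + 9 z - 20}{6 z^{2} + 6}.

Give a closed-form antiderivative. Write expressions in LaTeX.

Recover f(z) by differentiating a candidate F(z); any mismatch rules it out.
Check: d/dz[\frac{- \left(4 z^{2} - 4 z - 5\right)^{2} - 15 \log{\left(2 z^{2} + 2 \right)}}{12}] = \frac{- 32 z^{5} + 48 z^{4} - 8 z^{3} + 28 z^{2} + 9 z - 20}{6 z^{2} + 6} = f(z).

An antiderivative is F(z) = \frac{- \left(4 z^{2} - 4 z - 5\right)^{2} - 15 \log{\left(2 z^{2} + 2 \right)}}{12}.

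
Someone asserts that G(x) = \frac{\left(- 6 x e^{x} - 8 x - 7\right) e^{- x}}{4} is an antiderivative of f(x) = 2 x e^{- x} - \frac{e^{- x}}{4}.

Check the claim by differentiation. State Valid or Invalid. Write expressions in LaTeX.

Invalid: d/dx[G] - f = - \frac{3}{2}, which is not 0.

d/dx[G] = \frac{\left(8 x - 6 e^{x} - 1\right) e^{- x}}{4}
d/dx[G] - f(x) = - \frac{3}{2} != 0.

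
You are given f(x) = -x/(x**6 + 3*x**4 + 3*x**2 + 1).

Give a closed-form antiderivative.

f matches the chain-rule pattern g'(h)*h' with inner function h(x) = x**4 + 2*x**2 + 1; substituting u = h(x) collapses the integral.
Check: d/dx[1/(4*(x**2 + 1)**2)] = -x/(x**6 + 3*x**4 + 3*x**2 + 1) = f(x).

An antiderivative is F(x) = 1/(4*(x**2 + 1)**2).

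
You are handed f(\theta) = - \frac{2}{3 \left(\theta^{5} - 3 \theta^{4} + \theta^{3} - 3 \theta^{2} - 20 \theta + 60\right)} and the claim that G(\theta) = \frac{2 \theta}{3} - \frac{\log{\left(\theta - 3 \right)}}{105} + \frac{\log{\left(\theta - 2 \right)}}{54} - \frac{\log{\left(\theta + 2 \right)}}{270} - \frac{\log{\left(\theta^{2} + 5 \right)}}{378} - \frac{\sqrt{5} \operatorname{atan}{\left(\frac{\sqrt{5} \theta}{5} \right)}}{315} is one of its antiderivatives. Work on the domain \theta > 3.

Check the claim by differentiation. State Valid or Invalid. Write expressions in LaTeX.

Invalid: d/d\theta[G] - f = \frac{2}{3}, which is not 0.

d/d\theta[G] = \frac{2 \theta^{5} - 6 \theta^{4} + 2 \theta^{3} - 6 \theta^{2} - 40 \theta + 118}{3 \theta^{5} - 9 \theta^{4} + 3 \theta^{3} - 9 \theta^{2} - 60 \theta + 180}
d/d\theta[G] - f(\theta) = \frac{2}{3} != 0.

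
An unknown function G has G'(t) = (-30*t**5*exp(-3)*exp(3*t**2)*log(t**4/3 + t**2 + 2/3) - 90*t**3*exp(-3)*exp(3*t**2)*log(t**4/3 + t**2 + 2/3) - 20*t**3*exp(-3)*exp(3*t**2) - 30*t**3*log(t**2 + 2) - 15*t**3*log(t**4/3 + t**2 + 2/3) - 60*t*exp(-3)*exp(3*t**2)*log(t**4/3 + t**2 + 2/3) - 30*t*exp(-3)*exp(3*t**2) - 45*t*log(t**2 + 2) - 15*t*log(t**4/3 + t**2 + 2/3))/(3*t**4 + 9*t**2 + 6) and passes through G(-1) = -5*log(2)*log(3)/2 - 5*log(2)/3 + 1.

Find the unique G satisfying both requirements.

G(t) = (-5*(2*exp(3*t**2 - 3) + 3*log(t**2 + 2))*log(t**4/3 + t**2 + 2/3) + 6)/6

Recognize the product-rule pattern: G'(t) = u'v + uv' with u = -5*exp(3*t**2 - 3)/3 - 5*log(t**2 + 2)/2, v = log(t**4/3 + t**2 + 2/3), so integration by parts undoes it.
A general antiderivative is -5*(exp(3*t**2 - 3) + 3*log(t**2 + 2)/2)*log(t**4/3 + t**2 + 2/3)/3 + C.
The condition gives C = -5*log(2)*log(3)/2 - 5*log(2)/3 + 1 - (-5*log(2)*log(3)/2 - 5*log(2)/3) = 1.
So G(t) = (-5*(2*exp(3*t**2 - 3) + 3*log(t**2 + 2))*log(t**4/3 + t**2 + 2/3) + 6)/6.
Check: d/dt[(-5*(2*exp(3*t**2 - 3) + 3*log(t**2 + 2))*log(t**4/3 + t**2 + 2/3) + 6)/6] = (-30*t**5*exp(-3)*exp(3*t**2)*log(t**4/3 + t**2 + 2/3) - 90*t**3*exp(-3)*exp(3*t**2)*log(t**4/3 + t**2 + 2/3) - 20*t**3*exp(-3)*exp(3*t**2) - 30*t**3*log(t**2 + 2) - 15*t**3*log(t**4/3 + t**2 + 2/3) - 60*t*exp(-3)*exp(3*t**2)*log(t**4/3 + t**2 + 2/3) - 30*t*exp(-3)*exp(3*t**2) - 45*t*log(t**2 + 2) - 15*t*log(t**4/3 + t**2 + 2/3))/(3*t**4 + 9*t**2 + 6) = G'(t).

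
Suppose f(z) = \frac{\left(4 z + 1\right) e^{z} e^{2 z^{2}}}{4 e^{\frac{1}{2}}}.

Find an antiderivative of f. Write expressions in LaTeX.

The substitution u = 2 z^{2} + z - \frac{1}{2} works: f is exactly (dF/du)*(du/dz) for that inner function.
Check: d/dz[\frac{e^{z} e^{2 z^{2}}}{4 e^{\frac{1}{2}}}] = \frac{4 z e^{z} e^{2 z^{2}} + e^{z} e^{2 z^{2}}}{4 e^{\frac{1}{2}}}, which equals f(z).

An antiderivative is F(z) = \frac{e^{z} e^{2 z^{2}}}{4 e^{\frac{1}{2}}}.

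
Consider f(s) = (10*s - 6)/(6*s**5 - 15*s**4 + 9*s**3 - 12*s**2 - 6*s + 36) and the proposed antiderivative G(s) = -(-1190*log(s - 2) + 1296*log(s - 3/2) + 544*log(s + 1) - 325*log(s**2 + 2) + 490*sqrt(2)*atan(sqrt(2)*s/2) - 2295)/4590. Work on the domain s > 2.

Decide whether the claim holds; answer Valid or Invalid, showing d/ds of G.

Valid - differentiating G returns exactly f.

d/ds[G] = (10*s - 6)/(6*s**5 - 15*s**4 + 9*s**3 - 12*s**2 - 6*s + 36)
This equals f(s) exactly, so the claim holds.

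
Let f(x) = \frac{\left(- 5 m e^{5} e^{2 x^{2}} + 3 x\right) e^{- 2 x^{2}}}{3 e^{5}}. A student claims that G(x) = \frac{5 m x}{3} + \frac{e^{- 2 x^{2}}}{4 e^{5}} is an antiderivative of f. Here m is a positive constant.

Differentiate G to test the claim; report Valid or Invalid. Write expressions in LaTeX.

d/dx[G] = \frac{\left(5 m e^{5} e^{2 x^{2}} - 3 x\right) e^{- 2 x^{2}}}{3 e^{5}}
d/dx[G] - f(x) = \frac{\left(10 m e^{5} e^{2 x^{2}} - 6 x\right) e^{- 2 x^{2}}}{3 e^{5}} != 0.

Invalid: d/dx[G] - f = \frac{\left(10 m e^{5} e^{2 x^{2}} - 6 x\right) e^{- 2 x^{2}}}{3 e^{5}}, which is not 0.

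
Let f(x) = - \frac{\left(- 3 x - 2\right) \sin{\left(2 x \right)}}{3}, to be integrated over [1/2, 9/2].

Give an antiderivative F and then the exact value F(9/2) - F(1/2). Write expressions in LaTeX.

Antiderivative: F(x) = - \frac{6 x \cos{\left(2 x \right)} - 3 \sin{\left(2 x \right)} + 4 \cos{\left(2 x \right)}}{12}; value = - \frac{\sin{\left(1 \right)}}{4} + \frac{\sin{\left(9 \right)}}{4} + \frac{7 \cos{\left(1 \right)}}{12} - \frac{31 \cos{\left(9 \right)}}{12}

For F(x) to be correct the identity F'(x) - f(x) = 0 must hold.
F(x) = - \frac{6 x \cos{\left(2 x \right)} - 3 \sin{\left(2 x \right)} + 4 \cos{\left(2 x \right)}}{12} is an antiderivative of f.
Check: d/dx[- \frac{6 x \cos{\left(2 x \right)} - 3 \sin{\left(2 x \right)} + 4 \cos{\left(2 x \right)}}{12}] = x \sin{\left(2 x \right)} + \frac{2 \sin{\left(2 x \right)}}{3}, which equals f(x).
F(9/2) = \frac{\sin{\left(9 \right)}}{4} - \frac{31 \cos{\left(9 \right)}}{12}; F(1/2) = - \frac{7 \cos{\left(1 \right)}}{12} + \frac{\sin{\left(1 \right)}}{4}.
Integral = F(9/2) - F(1/2) = - \frac{\sin{\left(1 \right)}}{4} + \frac{\sin{\left(9 \right)}}{4} + \frac{7 \cos{\left(1 \right)}}{12} - \frac{31 \cos{\left(9 \right)}}{12}.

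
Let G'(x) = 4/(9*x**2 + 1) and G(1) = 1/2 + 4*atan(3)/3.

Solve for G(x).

G(x) = (8*atan(3*x) + 3)/6

Any candidate G(x) must reproduce the stated G'(x) exactly.
A general antiderivative is 4*atan(3*x)/3 + C.
The condition gives C = 1/2 + 4*atan(3)/3 - (4*atan(3)/3) = 1/2.
So G(x) = (8*atan(3*x) + 3)/6.
Check: d/dx[(8*atan(3*x) + 3)/6] = 4/(9*x**2 + 1) = G'(x).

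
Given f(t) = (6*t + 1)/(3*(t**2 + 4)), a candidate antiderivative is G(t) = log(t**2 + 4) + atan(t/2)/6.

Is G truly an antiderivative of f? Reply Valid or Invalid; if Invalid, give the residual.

Valid. The derivative of G reproduces f.

d/dt[G] = (6*t + 1)/(3*t**2 + 12)
This equals f(t) exactly, so the claim holds.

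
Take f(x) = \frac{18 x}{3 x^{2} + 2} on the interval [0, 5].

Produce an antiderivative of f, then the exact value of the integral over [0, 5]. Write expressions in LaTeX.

Antiderivative: F(x) = 3 \log{\left(3 x^{2} + 2 \right)}; value = - 3 \log{\left(2 \right)} + 3 \log{\left(77 \right)}

f matches the chain-rule pattern g'(h)*h' with inner function h(x) = 3 x^{2} + 2; substituting u = h(x) collapses the integral.
F(x) = 3 \log{\left(3 x^{2} + 2 \right)} is an antiderivative of f.
Check: d/dx[3 \log{\left(3 x^{2} + 2 \right)}] = \frac{18 x}{3 x^{2} + 2} = f(x).
F(5) = 3 \log{\left(77 \right)}; F(0) = 3 \log{\left(2 \right)}.
Integral = F(5) - F(0) = - 3 \log{\left(2 \right)} + 3 \log{\left(77 \right)}.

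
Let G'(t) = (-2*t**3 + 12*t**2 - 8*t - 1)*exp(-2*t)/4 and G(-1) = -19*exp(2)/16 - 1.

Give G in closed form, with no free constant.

G(t) = (4*t**3 - 18*t**2 - 2*t - 16*exp(2*t) + 1)*exp(-2*t)/16

G'(t) has the shape u'v + uv' for u = t**3/4 - 9*t**2/8 - t/8 + 1/16 and v = exp(-2*t) — it is the derivative of the product u*v.
A general antiderivative is (4*t**3 - 18*t**2 - 2*t + 1)*exp(-2*t)/16 + C.
The condition gives C = -19*exp(2)/16 - 1 - (-19*exp(2)/16) = -1.
So G(t) = (4*t**3 - 18*t**2 - 2*t - 16*exp(2*t) + 1)*exp(-2*t)/16.
Check: d/dt[(4*t**3 - 18*t**2 - 2*t - 16*exp(2*t) + 1)*exp(-2*t)/16] = (-2*t**3 + 12*t**2 - 8*t - 1)*exp(-2*t)/4 = G'(t).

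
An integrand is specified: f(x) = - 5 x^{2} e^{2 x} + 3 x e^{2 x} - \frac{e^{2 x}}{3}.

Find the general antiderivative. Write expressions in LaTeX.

f has the shape u'v + uv' for u = - \frac{5 x^{2}}{2} + 4 x - \frac{13}{6} and v = e^{2 x} — it is the derivative of the product u*v.
Check: d/dx[\frac{\left(- 15 x^{2} + 24 x - 13\right) e^{2 x}}{6}] = - 5 x^{2} e^{2 x} + 3 x e^{2 x} - \frac{e^{2 x}}{3} = f(x).

F(x) = \frac{\left(- 15 x^{2} + 24 x - 13\right) e^{2 x}}{6} + C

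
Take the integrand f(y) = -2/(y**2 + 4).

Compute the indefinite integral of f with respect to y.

A first test for any F(y): its y-derivative must equal f(y) identically.
Check: d/dy[-atan(y/2)] = -2/(y**2 + 4) = f(y).

F(y) = -atan(y/2) + C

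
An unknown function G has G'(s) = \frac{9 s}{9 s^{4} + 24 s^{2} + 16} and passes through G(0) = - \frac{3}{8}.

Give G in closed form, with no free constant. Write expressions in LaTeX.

G(s) = - \frac{3}{2 \left(3 s^{2} + 4\right)}

The substitution u = \frac{3 s^{2}}{2} + 2 works: G'(s) is exactly (dG/du)*(du/ds) for that inner function.
A general antiderivative is - \frac{3}{4 \left(\frac{3 s^{2}}{2} + 2\right)} + C.
The condition gives C = - \frac{3}{8} - (- \frac{3}{8}) = 0.
So G(s) = - \frac{3}{2 \left(3 s^{2} + 4\right)}.
Check: d/ds[- \frac{3}{2 \left(3 s^{2} + 4\right)}] = \frac{9 s}{9 s^{4} + 24 s^{2} + 16} = G'(s).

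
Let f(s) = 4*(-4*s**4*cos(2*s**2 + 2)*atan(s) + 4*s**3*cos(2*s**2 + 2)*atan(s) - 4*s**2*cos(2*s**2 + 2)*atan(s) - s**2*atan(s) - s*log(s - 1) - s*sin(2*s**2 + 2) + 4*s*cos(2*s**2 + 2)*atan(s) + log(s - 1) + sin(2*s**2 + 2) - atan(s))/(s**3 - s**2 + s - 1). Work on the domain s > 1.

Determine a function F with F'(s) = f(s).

f has the shape u'v + uv' for u = -4*log(s - 1) - 4*sin(2*s**2 + 2) and v = atan(s) — it is the derivative of the product u*v.
Check: d/ds[-4*log(s - 1)*atan(s) - 4*sin(2*s**2 + 2)*atan(s)] = (-16*s**4*cos(2*s**2 + 2)*atan(s) + 16*s**3*cos(2*s**2 + 2)*atan(s) - 16*s**2*cos(2*s**2 + 2)*atan(s) - 4*s**2*atan(s) - 4*s*log(s - 1) - 4*s*sin(2*s**2 + 2) + 16*s*cos(2*s**2 + 2)*atan(s) + 4*log(s - 1) + 4*sin(2*s**2 + 2) - 4*atan(s))/(s**3 - s**2 + s - 1), which equals f(s).

An antiderivative is F(s) = -4*log(s - 1)*atan(s) - 4*sin(2*s**2 + 2)*atan(s).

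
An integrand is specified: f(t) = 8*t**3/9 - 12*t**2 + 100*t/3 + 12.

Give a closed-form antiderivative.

f matches the chain-rule pattern g'(h)*h' with inner function h(t) = t**2/3 - 3*t - 1; substituting u = h(t) collapses the integral.
Check: d/dt[2*(t**2 - 9*t - 3)**2/9] = 8*t**3/9 - 12*t**2 + 100*t/3 + 12 = f(t).

An antiderivative is F(t) = 2*(t**2 - 9*t - 3)**2/9.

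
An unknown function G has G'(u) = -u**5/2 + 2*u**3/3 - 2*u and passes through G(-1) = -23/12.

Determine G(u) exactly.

G(u) = -u**6/12 + u**4/6 - u**2 - 1

Integrate term by term and add the pieces.
A general antiderivative is -u**6/12 + u**4/6 - u**2 + C.
The condition gives C = -23/12 - (-11/12) = -1.
So G(u) = -u**6/12 + u**4/6 - u**2 - 1.
Check: d/du[-u**6/12 + u**4/6 - u**2 - 1] = -u**5/2 + 2*u**3/3 - 2*u = G'(u).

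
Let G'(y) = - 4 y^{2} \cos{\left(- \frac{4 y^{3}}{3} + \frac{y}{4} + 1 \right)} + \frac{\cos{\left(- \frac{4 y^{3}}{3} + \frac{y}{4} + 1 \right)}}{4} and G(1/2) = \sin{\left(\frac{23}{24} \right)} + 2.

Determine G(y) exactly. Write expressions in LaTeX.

G'(y) matches the chain-rule pattern g'(h)*h' with inner function h(y) = - \frac{4 y^{3}}{3} + \frac{y}{4} + 1; substituting u = h(y) collapses the integral.
A general antiderivative is \sin{\left(- \frac{4 y^{3}}{3} + \frac{y}{4} + 1 \right)} + C.
The condition gives C = \sin{\left(\frac{23}{24} \right)} + 2 - (\sin{\left(\frac{23}{24} \right)}) = 2.
So G(y) = \sin{\left(- \frac{4 y^{3}}{3} + \frac{y}{4} + 1 \right)} + 2.
Check: d/dy[\sin{\left(- \frac{4 y^{3}}{3} + \frac{y}{4} + 1 \right)} + 2] = - 4 y^{2} \cos{\left(- \frac{4 y^{3}}{3} + \frac{y}{4} + 1 \right)} + \frac{\cos{\left(- \frac{4 y^{3}}{3} + \frac{y}{4} + 1 \right)}}{4} = G'(y).

G(y) = \sin{\left(- \frac{4 y^{3}}{3} + \frac{y}{4} + 1 \right)} + 2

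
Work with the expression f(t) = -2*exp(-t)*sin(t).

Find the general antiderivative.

Recover f(t) by differentiating a candidate F(t); any mismatch rules it out.
Check: d/dt[(sin(t) + cos(t))*exp(-t)] = -2*exp(-t)*sin(t) = f(t).

F(t) = (sin(t) + cos(t))*exp(-t) + C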